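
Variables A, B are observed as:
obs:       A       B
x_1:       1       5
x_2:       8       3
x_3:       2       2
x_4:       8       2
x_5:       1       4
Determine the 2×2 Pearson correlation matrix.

Step 1 — column means:
  mean(A) = (1 + 8 + 2 + 8 + 1) / 5 = 20/5 = 4
  mean(B) = (5 + 3 + 2 + 2 + 4) / 5 = 16/5 = 3.2

Step 2 — sample variances and covariances s[i,j] = (1/(n-1)) · Σ_k (x_{k,i} - mean_i) · (x_{k,j} - mean_j), with n-1 = 4:
  s[A,A] = ((-3)·(-3) + (4)·(4) + (-2)·(-2) + (4)·(4) + (-3)·(-3)) / 4 = 54/4 = 13.5
  s[A,B] = ((-3)·(1.8) + (4)·(-0.2) + (-2)·(-1.2) + (4)·(-1.2) + (-3)·(0.8)) / 4 = -11/4 = -2.75
  s[B,B] = ((1.8)·(1.8) + (-0.2)·(-0.2) + (-1.2)·(-1.2) + (-1.2)·(-1.2) + (0.8)·(0.8)) / 4 = 6.8/4 = 1.7
  Sample standard deviations s_i = √(s[i,i]):
  s(A) = √(13.5) = 3.6742
  s(B) = √(1.7) = 1.3038

Step 3 — r_{ij} = s_{ij} / (s_i · s_j):
  r[A,A] = 1 (diagonal).
  r[A,B] = -2.75 / (3.6742 · 1.3038) = -2.75 / 4.7906 = -0.574
  r[B,B] = 1 (diagonal).

R is symmetric with unit diagonal. Assembling:

R = [[1, -0.574],
 [-0.574, 1]]


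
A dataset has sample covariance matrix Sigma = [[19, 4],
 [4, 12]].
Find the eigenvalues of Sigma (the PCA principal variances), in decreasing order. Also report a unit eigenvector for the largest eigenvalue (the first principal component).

Step 1 — characteristic polynomial of 2×2 Sigma:
  det(Sigma - λI) = λ² - trace · λ + det = 0.
  trace = 19 + 12 = 31, det = 19·12 - (4)² = 212.
Step 2 — discriminant:
  Δ = trace² - 4·det = 961 - 848 = 113.
Step 3 — eigenvalues:
  λ = (trace ± √Δ)/2 = (31 ± 10.6301)/2,
  λ_1 = 20.8151,  λ_2 = 10.1849.

Step 4 — unit eigenvector for λ_1: solve (Sigma - λ_1 I)v = 0. First row:
  (19 - 20.8151)·v_x + (4)·v_y = 0, i.e. (-1.8151)·v_x + (4)·v_y = 0,
  so v ∝ (b, λ_1 - a) = (4, 1.8151) = u.
  ||u|| = √((4)² + (1.8151)²) = √(19.2945) ≈ 4.3925,
  v_1 = u/||u|| ≈ (0.9106, 0.4132) (||v_1|| = 1).

λ_1 = 20.8151,  λ_2 = 10.1849;  v_1 ≈ (0.9106, 0.4132)


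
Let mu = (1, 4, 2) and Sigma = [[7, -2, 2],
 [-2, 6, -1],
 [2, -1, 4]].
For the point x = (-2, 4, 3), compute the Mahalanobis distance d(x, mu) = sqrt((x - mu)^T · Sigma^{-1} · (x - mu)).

Step 1 — centre the observation: (x - mu) = (-3, 0, 1).

Step 2 — invert Sigma (cofactor / det for 3×3, or solve directly):
  Sigma^{-1} = [[0.1783, 0.0465, -0.0775],
 [0.0465, 0.186, 0.0233],
 [-0.0775, 0.0233, 0.2946]].

Step 3 — form the quadratic (x - mu)^T · Sigma^{-1} · (x - mu):
  Sigma^{-1} · (x - mu) = (-0.6124, -0.1163, 0.5271).
  (x - mu)^T · [Sigma^{-1} · (x - mu)] = (-3)·(-0.6124) + (0)·(-0.1163) + (1)·(0.5271) = 2.3643.

Step 4 — take square root: d = √(2.3643) ≈ 1.5376.

d(x, mu) = √(2.3643) ≈ 1.5376


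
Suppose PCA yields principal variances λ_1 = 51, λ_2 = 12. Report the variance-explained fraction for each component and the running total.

Step 1 — total variance = trace(Sigma) = Σ λ_i = 51 + 12 = 63.

Step 2 — fraction explained by component i = λ_i / Σ λ:
  PC1: 51/63 = 0.8095
  PC2: 12/63 = 0.1905

Step 3 — cumulative fraction after k components = (λ_1 + ... + λ_k) / Σ λ:
  k = 1: 51/63 = 0.8095
  k = 2: (51 + 12)/63 = 63/63 = 1

Summary (fraction, with percent):

explained: PC1 0.8095 (80.95%), PC2 0.1905 (19.05%);  cumulative: 0.8095, 1


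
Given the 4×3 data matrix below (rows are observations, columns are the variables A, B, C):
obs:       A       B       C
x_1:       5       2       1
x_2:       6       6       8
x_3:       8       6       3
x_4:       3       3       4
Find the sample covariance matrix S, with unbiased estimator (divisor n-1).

Step 1 — column means:
  mean(A) = (5 + 6 + 8 + 3) / 4 = 22/4 = 5.5
  mean(B) = (2 + 6 + 6 + 3) / 4 = 17/4 = 4.25
  mean(C) = (1 + 8 + 3 + 4) / 4 = 16/4 = 4

Step 2 — sample covariance S[i,j] = (1/(n-1)) · Σ_k (x_{k,i} - mean_i) · (x_{k,j} - mean_j), with n-1 = 3.
  S[A,A] = ((-0.5)·(-0.5) + (0.5)·(0.5) + (2.5)·(2.5) + (-2.5)·(-2.5)) / 3 = 13/3 = 4.3333
  S[A,B] = ((-0.5)·(-2.25) + (0.5)·(1.75) + (2.5)·(1.75) + (-2.5)·(-1.25)) / 3 = 9.5/3 = 3.1667
  S[A,C] = ((-0.5)·(-3) + (0.5)·(4) + (2.5)·(-1) + (-2.5)·(0)) / 3 = 1/3 = 0.3333
  S[B,B] = ((-2.25)·(-2.25) + (1.75)·(1.75) + (1.75)·(1.75) + (-1.25)·(-1.25)) / 3 = 12.75/3 = 4.25
  S[B,C] = ((-2.25)·(-3) + (1.75)·(4) + (1.75)·(-1) + (-1.25)·(0)) / 3 = 12/3 = 4
  S[C,C] = ((-3)·(-3) + (4)·(4) + (-1)·(-1) + (0)·(0)) / 3 = 26/3 = 8.6667

S is symmetric (S[j,i] = S[i,j]). Assembling:

S = [[4.3333, 3.1667, 0.3333],
 [3.1667, 4.25, 4],
 [0.3333, 4, 8.6667]]


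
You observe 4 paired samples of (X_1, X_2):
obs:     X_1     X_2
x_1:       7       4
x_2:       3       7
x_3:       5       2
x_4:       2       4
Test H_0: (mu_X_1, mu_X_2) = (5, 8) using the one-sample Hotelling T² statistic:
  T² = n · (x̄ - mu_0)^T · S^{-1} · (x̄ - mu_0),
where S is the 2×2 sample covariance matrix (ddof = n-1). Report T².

Step 1 — sample mean vector:
  mean(X_1) = (7 + 3 + 5 + 2) / 4 = 17/4 = 4.25
  mean(X_2) = (4 + 7 + 2 + 4) / 4 = 17/4 = 4.25
  x̄ = (4.25, 4.25),  deviation x̄ - mu_0 = (4.25, 4.25) - (5, 8) = (-0.75, -3.75).

Step 2 — sample covariance matrix, S[i,j] = (1/(n-1)) · Σ_k (x_{k,i} - mean_i) · (x_{k,j} - mean_j), divisor n-1 = 3:
  S[X_1,X_1] = ((2.75)·(2.75) + (-1.25)·(-1.25) + (0.75)·(0.75) + (-2.25)·(-2.25)) / 3 = 14.75/3 = 4.9167
  S[X_1,X_2] = ((2.75)·(-0.25) + (-1.25)·(2.75) + (0.75)·(-2.25) + (-2.25)·(-0.25)) / 3 = -5.25/3 = -1.75
  S[X_2,X_2] = ((-0.25)·(-0.25) + (2.75)·(2.75) + (-2.25)·(-2.25) + (-0.25)·(-0.25)) / 3 = 12.75/3 = 4.25
  S = [[4.9167, -1.75],
 [-1.75, 4.25]].

Step 3 — invert S. det(S) = 4.9167·4.25 - (-1.75)² = 17.8333.
  S^{-1} = (1/det) · [[d, -b], [-b, a]] = [[0.2383, 0.0981],
 [0.0981, 0.2757]].

Step 4 — quadratic form (x̄ - mu_0)^T · S^{-1} · (x̄ - mu_0):
  S^{-1} · (x̄ - mu_0) = (-0.5467, -1.1075),
  (x̄ - mu_0)^T · [...] = (-0.75)·(-0.5467) + (-3.75)·(-1.1075) = 4.5631.

Step 5 — scale by n: T² = 4 · 4.5631 = 18.2523.

T² ≈ 18.2523


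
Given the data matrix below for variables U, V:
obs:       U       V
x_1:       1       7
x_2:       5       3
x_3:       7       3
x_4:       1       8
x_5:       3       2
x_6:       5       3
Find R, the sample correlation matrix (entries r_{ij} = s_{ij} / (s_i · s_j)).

Step 1 — column means:
  mean(U) = (1 + 5 + 7 + 1 + 3 + 5) / 6 = 22/6 = 3.6667
  mean(V) = (7 + 3 + 3 + 8 + 2 + 3) / 6 = 26/6 = 4.3333

Step 2 — sample variances and covariances s[i,j] = (1/(n-1)) · Σ_k (x_{k,i} - mean_i) · (x_{k,j} - mean_j), with n-1 = 5:
  s[U,U] = ((-2.6667)·(-2.6667) + (1.3333)·(1.3333) + (3.3333)·(3.3333) + (-2.6667)·(-2.6667) + (-0.6667)·(-0.6667) + (1.3333)·(1.3333)) / 5 = 29.3333/5 = 5.8667
  s[U,V] = ((-2.6667)·(2.6667) + (1.3333)·(-1.3333) + (3.3333)·(-1.3333) + (-2.6667)·(3.6667) + (-0.6667)·(-2.3333) + (1.3333)·(-1.3333)) / 5 = -23.3333/5 = -4.6667
  s[V,V] = ((2.6667)·(2.6667) + (-1.3333)·(-1.3333) + (-1.3333)·(-1.3333) + (3.6667)·(3.6667) + (-2.3333)·(-2.3333) + (-1.3333)·(-1.3333)) / 5 = 31.3333/5 = 6.2667
  Sample standard deviations s_i = √(s[i,i]):
  s(U) = √(5.8667) = 2.4221
  s(V) = √(6.2667) = 2.5033

Step 3 — r_{ij} = s_{ij} / (s_i · s_j):
  r[U,U] = 1 (diagonal).
  r[U,V] = -4.6667 / (2.4221 · 2.5033) = -4.6667 / 6.0634 = -0.7696
  r[V,V] = 1 (diagonal).

R is symmetric with unit diagonal. Assembling:

R = [[1, -0.7696],
 [-0.7696, 1]]


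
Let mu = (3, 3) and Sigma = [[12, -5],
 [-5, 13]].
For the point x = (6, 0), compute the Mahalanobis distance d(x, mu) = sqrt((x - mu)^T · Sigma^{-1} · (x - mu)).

Step 1 — centre the observation: (x - mu) = (3, -3).

Step 2 — invert Sigma. det(Sigma) = 12·13 - (-5)² = 131.
  Sigma^{-1} = (1/det) · [[d, -b], [-b, a]] = [[0.0992, 0.0382],
 [0.0382, 0.0916]].

Step 3 — form the quadratic (x - mu)^T · Sigma^{-1} · (x - mu):
  Sigma^{-1} · (x - mu) = (0.1832, -0.1603).
  (x - mu)^T · [Sigma^{-1} · (x - mu)] = (3)·(0.1832) + (-3)·(-0.1603) = 1.0305.

Step 4 — take square root: d = √(1.0305) ≈ 1.0152.

d(x, mu) = √(1.0305) ≈ 1.0152


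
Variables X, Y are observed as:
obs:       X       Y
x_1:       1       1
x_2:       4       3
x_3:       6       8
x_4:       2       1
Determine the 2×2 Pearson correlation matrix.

Step 1 — column means:
  mean(X) = (1 + 4 + 6 + 2) / 4 = 13/4 = 3.25
  mean(Y) = (1 + 3 + 8 + 1) / 4 = 13/4 = 3.25

Step 2 — sample variances and covariances s[i,j] = (1/(n-1)) · Σ_k (x_{k,i} - mean_i) · (x_{k,j} - mean_j), with n-1 = 3:
  s[X,X] = ((-2.25)·(-2.25) + (0.75)·(0.75) + (2.75)·(2.75) + (-1.25)·(-1.25)) / 3 = 14.75/3 = 4.9167
  s[X,Y] = ((-2.25)·(-2.25) + (0.75)·(-0.25) + (2.75)·(4.75) + (-1.25)·(-2.25)) / 3 = 20.75/3 = 6.9167
  s[Y,Y] = ((-2.25)·(-2.25) + (-0.25)·(-0.25) + (4.75)·(4.75) + (-2.25)·(-2.25)) / 3 = 32.75/3 = 10.9167
  Sample standard deviations s_i = √(s[i,i]):
  s(X) = √(4.9167) = 2.2174
  s(Y) = √(10.9167) = 3.304

Step 3 — r_{ij} = s_{ij} / (s_i · s_j):
  r[X,X] = 1 (diagonal).
  r[X,Y] = 6.9167 / (2.2174 · 3.304) = 6.9167 / 7.3262 = 0.9441
  r[Y,Y] = 1 (diagonal).

R is symmetric with unit diagonal. Assembling:

R = [[1, 0.9441],
 [0.9441, 1]]


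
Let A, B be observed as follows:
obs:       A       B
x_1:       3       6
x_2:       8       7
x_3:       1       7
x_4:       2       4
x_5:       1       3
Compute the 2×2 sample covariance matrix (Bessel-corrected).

Step 1 — column means:
  mean(A) = (3 + 8 + 1 + 2 + 1) / 5 = 15/5 = 3
  mean(B) = (6 + 7 + 7 + 4 + 3) / 5 = 27/5 = 5.4

Step 2 — sample covariance S[i,j] = (1/(n-1)) · Σ_k (x_{k,i} - mean_i) · (x_{k,j} - mean_j), with n-1 = 4.
  S[A,A] = ((0)·(0) + (5)·(5) + (-2)·(-2) + (-1)·(-1) + (-2)·(-2)) / 4 = 34/4 = 8.5
  S[A,B] = ((0)·(0.6) + (5)·(1.6) + (-2)·(1.6) + (-1)·(-1.4) + (-2)·(-2.4)) / 4 = 11/4 = 2.75
  S[B,B] = ((0.6)·(0.6) + (1.6)·(1.6) + (1.6)·(1.6) + (-1.4)·(-1.4) + (-2.4)·(-2.4)) / 4 = 13.2/4 = 3.3

S is symmetric (S[j,i] = S[i,j]). Assembling:

S = [[8.5, 2.75],
 [2.75, 3.3]]


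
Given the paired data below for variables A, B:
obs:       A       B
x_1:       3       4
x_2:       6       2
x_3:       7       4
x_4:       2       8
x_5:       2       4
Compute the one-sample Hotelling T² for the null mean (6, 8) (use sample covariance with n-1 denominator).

Step 1 — sample mean vector:
  mean(A) = (3 + 6 + 7 + 2 + 2) / 5 = 20/5 = 4
  mean(B) = (4 + 2 + 4 + 8 + 4) / 5 = 22/5 = 4.4
  x̄ = (4, 4.4),  deviation x̄ - mu_0 = (4, 4.4) - (6, 8) = (-2, -3.6).

Step 2 — sample covariance matrix, S[i,j] = (1/(n-1)) · Σ_k (x_{k,i} - mean_i) · (x_{k,j} - mean_j), divisor n-1 = 4:
  S[A,A] = ((-1)·(-1) + (2)·(2) + (3)·(3) + (-2)·(-2) + (-2)·(-2)) / 4 = 22/4 = 5.5
  S[A,B] = ((-1)·(-0.4) + (2)·(-2.4) + (3)·(-0.4) + (-2)·(3.6) + (-2)·(-0.4)) / 4 = -12/4 = -3
  S[B,B] = ((-0.4)·(-0.4) + (-2.4)·(-2.4) + (-0.4)·(-0.4) + (3.6)·(3.6) + (-0.4)·(-0.4)) / 4 = 19.2/4 = 4.8
  S = [[5.5, -3],
 [-3, 4.8]].

Step 3 — invert S. det(S) = 5.5·4.8 - (-3)² = 17.4.
  S^{-1} = (1/det) · [[d, -b], [-b, a]] = [[0.2759, 0.1724],
 [0.1724, 0.3161]].

Step 4 — quadratic form (x̄ - mu_0)^T · S^{-1} · (x̄ - mu_0):
  S^{-1} · (x̄ - mu_0) = (-1.1724, -1.4828),
  (x̄ - mu_0)^T · [...] = (-2)·(-1.1724) + (-3.6)·(-1.4828) = 7.6828.

Step 5 — scale by n: T² = 5 · 7.6828 = 38.4138.

T² ≈ 38.4138


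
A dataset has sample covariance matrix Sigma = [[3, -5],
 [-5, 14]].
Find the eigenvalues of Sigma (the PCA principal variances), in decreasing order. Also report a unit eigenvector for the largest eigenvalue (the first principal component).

Step 1 — characteristic polynomial of 2×2 Sigma:
  det(Sigma - λI) = λ² - trace · λ + det = 0.
  trace = 3 + 14 = 17, det = 3·14 - (-5)² = 17.
Step 2 — discriminant:
  Δ = trace² - 4·det = 289 - 68 = 221.
Step 3 — eigenvalues:
  λ = (trace ± √Δ)/2 = (17 ± 14.8661)/2,
  λ_1 = 15.933,  λ_2 = 1.067.

Step 4 — unit eigenvector for λ_1: solve (Sigma - λ_1 I)v = 0. First row:
  (3 - 15.933)·v_x + (-5)·v_y = 0, i.e. (-12.933)·v_x + (-5)·v_y = 0,
  so v ∝ (b, λ_1 - a) = (-5, 12.933); multiply by -1 so the first entry is positive: u = (5, -12.933).
  ||u|| = √((5)² + (-12.933)²) = √(192.2634) ≈ 13.8659,
  v_1 = u/||u|| ≈ (0.3606, -0.9327) (||v_1|| = 1).

λ_1 = 15.933,  λ_2 = 1.067;  v_1 ≈ (0.3606, -0.9327)


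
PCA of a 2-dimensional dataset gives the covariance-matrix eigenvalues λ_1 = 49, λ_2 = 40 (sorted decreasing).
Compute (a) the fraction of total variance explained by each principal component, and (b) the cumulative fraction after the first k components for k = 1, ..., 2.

Step 1 — total variance = trace(Sigma) = Σ λ_i = 49 + 40 = 89.

Step 2 — fraction explained by component i = λ_i / Σ λ:
  PC1: 49/89 = 0.5506
  PC2: 40/89 = 0.4494

Step 3 — cumulative fraction after k components = (λ_1 + ... + λ_k) / Σ λ:
  k = 1: 49/89 = 0.5506
  k = 2: (49 + 40)/89 = 89/89 = 1

Summary (fraction, with percent):

explained: PC1 0.5506 (55.06%), PC2 0.4494 (44.94%);  cumulative: 0.5506, 1


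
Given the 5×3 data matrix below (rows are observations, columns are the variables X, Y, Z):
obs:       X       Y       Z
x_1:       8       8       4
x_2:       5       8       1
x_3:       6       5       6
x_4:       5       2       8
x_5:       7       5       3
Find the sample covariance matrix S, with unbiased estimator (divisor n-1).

Step 1 — column means:
  mean(X) = (8 + 5 + 6 + 5 + 7) / 5 = 31/5 = 6.2
  mean(Y) = (8 + 8 + 5 + 2 + 5) / 5 = 28/5 = 5.6
  mean(Z) = (4 + 1 + 6 + 8 + 3) / 5 = 22/5 = 4.4

Step 2 — sample covariance S[i,j] = (1/(n-1)) · Σ_k (x_{k,i} - mean_i) · (x_{k,j} - mean_j), with n-1 = 4.
  S[X,X] = ((1.8)·(1.8) + (-1.2)·(-1.2) + (-0.2)·(-0.2) + (-1.2)·(-1.2) + (0.8)·(0.8)) / 4 = 6.8/4 = 1.7
  S[X,Y] = ((1.8)·(2.4) + (-1.2)·(2.4) + (-0.2)·(-0.6) + (-1.2)·(-3.6) + (0.8)·(-0.6)) / 4 = 5.4/4 = 1.35
  S[X,Z] = ((1.8)·(-0.4) + (-1.2)·(-3.4) + (-0.2)·(1.6) + (-1.2)·(3.6) + (0.8)·(-1.4)) / 4 = -2.4/4 = -0.6
  S[Y,Y] = ((2.4)·(2.4) + (2.4)·(2.4) + (-0.6)·(-0.6) + (-3.6)·(-3.6) + (-0.6)·(-0.6)) / 4 = 25.2/4 = 6.3
  S[Y,Z] = ((2.4)·(-0.4) + (2.4)·(-3.4) + (-0.6)·(1.6) + (-3.6)·(3.6) + (-0.6)·(-1.4)) / 4 = -22.2/4 = -5.55
  S[Z,Z] = ((-0.4)·(-0.4) + (-3.4)·(-3.4) + (1.6)·(1.6) + (3.6)·(3.6) + (-1.4)·(-1.4)) / 4 = 29.2/4 = 7.3

S is symmetric (S[j,i] = S[i,j]). Assembling:

S = [[1.7, 1.35, -0.6],
 [1.35, 6.3, -5.55],
 [-0.6, -5.55, 7.3]]


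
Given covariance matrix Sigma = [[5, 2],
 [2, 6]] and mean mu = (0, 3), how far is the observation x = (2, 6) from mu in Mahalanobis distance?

Step 1 — centre the observation: (x - mu) = (2, 3).

Step 2 — invert Sigma. det(Sigma) = 5·6 - (2)² = 26.
  Sigma^{-1} = (1/det) · [[d, -b], [-b, a]] = [[0.2308, -0.0769],
 [-0.0769, 0.1923]].

Step 3 — form the quadratic (x - mu)^T · Sigma^{-1} · (x - mu):
  Sigma^{-1} · (x - mu) = (0.2308, 0.4231).
  (x - mu)^T · [Sigma^{-1} · (x - mu)] = (2)·(0.2308) + (3)·(0.4231) = 1.7308.

Step 4 — take square root: d = √(1.7308) ≈ 1.3156.

d(x, mu) = √(1.7308) ≈ 1.3156


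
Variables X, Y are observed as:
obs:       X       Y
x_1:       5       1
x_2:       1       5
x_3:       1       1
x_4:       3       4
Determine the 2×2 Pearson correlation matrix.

Step 1 — column means:
  mean(X) = (5 + 1 + 1 + 3) / 4 = 10/4 = 2.5
  mean(Y) = (1 + 5 + 1 + 4) / 4 = 11/4 = 2.75

Step 2 — sample variances and covariances s[i,j] = (1/(n-1)) · Σ_k (x_{k,i} - mean_i) · (x_{k,j} - mean_j), with n-1 = 3:
  s[X,X] = ((2.5)·(2.5) + (-1.5)·(-1.5) + (-1.5)·(-1.5) + (0.5)·(0.5)) / 3 = 11/3 = 3.6667
  s[X,Y] = ((2.5)·(-1.75) + (-1.5)·(2.25) + (-1.5)·(-1.75) + (0.5)·(1.25)) / 3 = -4.5/3 = -1.5
  s[Y,Y] = ((-1.75)·(-1.75) + (2.25)·(2.25) + (-1.75)·(-1.75) + (1.25)·(1.25)) / 3 = 12.75/3 = 4.25
  Sample standard deviations s_i = √(s[i,i]):
  s(X) = √(3.6667) = 1.9149
  s(Y) = √(4.25) = 2.0616

Step 3 — r_{ij} = s_{ij} / (s_i · s_j):
  r[X,X] = 1 (diagonal).
  r[X,Y] = -1.5 / (1.9149 · 2.0616) = -1.5 / 3.9476 = -0.38
  r[Y,Y] = 1 (diagonal).

R is symmetric with unit diagonal. Assembling:

R = [[1, -0.38],
 [-0.38, 1]]


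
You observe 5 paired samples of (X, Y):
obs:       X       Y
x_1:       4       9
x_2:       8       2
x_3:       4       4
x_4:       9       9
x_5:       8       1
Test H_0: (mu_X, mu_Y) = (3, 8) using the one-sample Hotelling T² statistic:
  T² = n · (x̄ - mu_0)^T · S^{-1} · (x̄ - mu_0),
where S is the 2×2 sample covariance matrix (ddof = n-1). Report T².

Step 1 — sample mean vector:
  mean(X) = (4 + 8 + 4 + 9 + 8) / 5 = 33/5 = 6.6
  mean(Y) = (9 + 2 + 4 + 9 + 1) / 5 = 25/5 = 5
  x̄ = (6.6, 5),  deviation x̄ - mu_0 = (6.6, 5) - (3, 8) = (3.6, -3).

Step 2 — sample covariance matrix, S[i,j] = (1/(n-1)) · Σ_k (x_{k,i} - mean_i) · (x_{k,j} - mean_j), divisor n-1 = 4:
  S[X,X] = ((-2.6)·(-2.6) + (1.4)·(1.4) + (-2.6)·(-2.6) + (2.4)·(2.4) + (1.4)·(1.4)) / 4 = 23.2/4 = 5.8
  S[X,Y] = ((-2.6)·(4) + (1.4)·(-3) + (-2.6)·(-1) + (2.4)·(4) + (1.4)·(-4)) / 4 = -8/4 = -2
  S[Y,Y] = ((4)·(4) + (-3)·(-3) + (-1)·(-1) + (4)·(4) + (-4)·(-4)) / 4 = 58/4 = 14.5
  S = [[5.8, -2],
 [-2, 14.5]].

Step 3 — invert S. det(S) = 5.8·14.5 - (-2)² = 80.1.
  S^{-1} = (1/det) · [[d, -b], [-b, a]] = [[0.181, 0.025],
 [0.025, 0.0724]].

Step 4 — quadratic form (x̄ - mu_0)^T · S^{-1} · (x̄ - mu_0):
  S^{-1} · (x̄ - mu_0) = (0.5768, -0.1273),
  (x̄ - mu_0)^T · [...] = (3.6)·(0.5768) + (-3)·(-0.1273) = 2.4584.

Step 5 — scale by n: T² = 5 · 2.4584 = 12.2921.

T² ≈ 12.2921


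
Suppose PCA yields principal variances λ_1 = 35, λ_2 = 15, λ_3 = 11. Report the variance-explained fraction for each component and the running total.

Step 1 — total variance = trace(Sigma) = Σ λ_i = 35 + 15 + 11 = 61.

Step 2 — fraction explained by component i = λ_i / Σ λ:
  PC1: 35/61 = 0.5738
  PC2: 15/61 = 0.2459
  PC3: 11/61 = 0.1803

Step 3 — cumulative fraction after k components = (λ_1 + ... + λ_k) / Σ λ:
  k = 1: 35/61 = 0.5738
  k = 2: (35 + 15)/61 = 50/61 = 0.8197
  k = 3: (35 + 15 + 11)/61 = 61/61 = 1

Summary (fraction, with percent):

explained: PC1 0.5738 (57.38%), PC2 0.2459 (24.59%), PC3 0.1803 (18.03%);  cumulative: 0.5738, 0.8197, 1


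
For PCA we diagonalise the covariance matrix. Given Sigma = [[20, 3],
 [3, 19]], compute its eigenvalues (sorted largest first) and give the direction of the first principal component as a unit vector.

Step 1 — characteristic polynomial of 2×2 Sigma:
  det(Sigma - λI) = λ² - trace · λ + det = 0.
  trace = 20 + 19 = 39, det = 20·19 - (3)² = 371.
Step 2 — discriminant:
  Δ = trace² - 4·det = 1521 - 1484 = 37.
Step 3 — eigenvalues:
  λ = (trace ± √Δ)/2 = (39 ± 6.0828)/2,
  λ_1 = 22.5414,  λ_2 = 16.4586.

Step 4 — unit eigenvector for λ_1: solve (Sigma - λ_1 I)v = 0. First row:
  (20 - 22.5414)·v_x + (3)·v_y = 0, i.e. (-2.5414)·v_x + (3)·v_y = 0,
  so v ∝ (b, λ_1 - a) = (3, 2.5414) = u.
  ||u|| = √((3)² + (2.5414)²) = √(15.4586) ≈ 3.9317,
  v_1 = u/||u|| ≈ (0.763, 0.6464) (||v_1|| = 1).

λ_1 = 22.5414,  λ_2 = 16.4586;  v_1 ≈ (0.763, 0.6464)


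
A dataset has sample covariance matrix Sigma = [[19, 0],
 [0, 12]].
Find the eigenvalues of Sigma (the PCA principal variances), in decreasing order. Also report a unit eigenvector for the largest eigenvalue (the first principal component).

Step 1 — characteristic polynomial of 2×2 Sigma:
  det(Sigma - λI) = λ² - trace · λ + det = 0.
  trace = 19 + 12 = 31, det = 19·12 - (0)² = 228.
Step 2 — discriminant:
  Δ = trace² - 4·det = 961 - 912 = 49.
Step 3 — eigenvalues:
  λ = (trace ± √Δ)/2 = (31 ± 7)/2,
  λ_1 = 19,  λ_2 = 12.

Step 4 — unit eigenvector for λ_1: Sigma is diagonal, so its eigenvectors are the coordinate axes. λ_1 = 19 is the diagonal entry on the first coordinate axis, hence
  v_1 = (1, 0) (||v_1|| = 1).

λ_1 = 19,  λ_2 = 12;  v_1 ≈ (1, 0)


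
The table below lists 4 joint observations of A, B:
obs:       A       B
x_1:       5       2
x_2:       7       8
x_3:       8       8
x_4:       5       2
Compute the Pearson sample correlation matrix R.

Step 1 — column means:
  mean(A) = (5 + 7 + 8 + 5) / 4 = 25/4 = 6.25
  mean(B) = (2 + 8 + 8 + 2) / 4 = 20/4 = 5

Step 2 — sample variances and covariances s[i,j] = (1/(n-1)) · Σ_k (x_{k,i} - mean_i) · (x_{k,j} - mean_j), with n-1 = 3:
  s[A,A] = ((-1.25)·(-1.25) + (0.75)·(0.75) + (1.75)·(1.75) + (-1.25)·(-1.25)) / 3 = 6.75/3 = 2.25
  s[A,B] = ((-1.25)·(-3) + (0.75)·(3) + (1.75)·(3) + (-1.25)·(-3)) / 3 = 15/3 = 5
  s[B,B] = ((-3)·(-3) + (3)·(3) + (3)·(3) + (-3)·(-3)) / 3 = 36/3 = 12
  Sample standard deviations s_i = √(s[i,i]):
  s(A) = √(2.25) = 1.5
  s(B) = √(12) = 3.4641

Step 3 — r_{ij} = s_{ij} / (s_i · s_j):
  r[A,A] = 1 (diagonal).
  r[A,B] = 5 / (1.5 · 3.4641) = 5 / 5.1962 = 0.9623
  r[B,B] = 1 (diagonal).

R is symmetric with unit diagonal. Assembling:

R = [[1, 0.9623],
 [0.9623, 1]]


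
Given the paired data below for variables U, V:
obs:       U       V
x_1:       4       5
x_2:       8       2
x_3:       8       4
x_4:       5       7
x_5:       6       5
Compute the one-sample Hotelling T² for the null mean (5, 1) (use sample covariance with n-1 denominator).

Step 1 — sample mean vector:
  mean(U) = (4 + 8 + 8 + 5 + 6) / 5 = 31/5 = 6.2
  mean(V) = (5 + 2 + 4 + 7 + 5) / 5 = 23/5 = 4.6
  x̄ = (6.2, 4.6),  deviation x̄ - mu_0 = (6.2, 4.6) - (5, 1) = (1.2, 3.6).

Step 2 — sample covariance matrix, S[i,j] = (1/(n-1)) · Σ_k (x_{k,i} - mean_i) · (x_{k,j} - mean_j), divisor n-1 = 4:
  S[U,U] = ((-2.2)·(-2.2) + (1.8)·(1.8) + (1.8)·(1.8) + (-1.2)·(-1.2) + (-0.2)·(-0.2)) / 4 = 12.8/4 = 3.2
  S[U,V] = ((-2.2)·(0.4) + (1.8)·(-2.6) + (1.8)·(-0.6) + (-1.2)·(2.4) + (-0.2)·(0.4)) / 4 = -9.6/4 = -2.4
  S[V,V] = ((0.4)·(0.4) + (-2.6)·(-2.6) + (-0.6)·(-0.6) + (2.4)·(2.4) + (0.4)·(0.4)) / 4 = 13.2/4 = 3.3
  S = [[3.2, -2.4],
 [-2.4, 3.3]].

Step 3 — invert S. det(S) = 3.2·3.3 - (-2.4)² = 4.8.
  S^{-1} = (1/det) · [[d, -b], [-b, a]] = [[0.6875, 0.5],
 [0.5, 0.6667]].

Step 4 — quadratic form (x̄ - mu_0)^T · S^{-1} · (x̄ - mu_0):
  S^{-1} · (x̄ - mu_0) = (2.625, 3),
  (x̄ - mu_0)^T · [...] = (1.2)·(2.625) + (3.6)·(3) = 13.95.

Step 5 — scale by n: T² = 5 · 13.95 = 69.75.

T² ≈ 69.75


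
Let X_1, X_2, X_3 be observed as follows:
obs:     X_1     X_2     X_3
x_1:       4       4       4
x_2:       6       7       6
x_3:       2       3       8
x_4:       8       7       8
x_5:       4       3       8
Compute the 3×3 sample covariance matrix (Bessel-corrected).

Step 1 — column means:
  mean(X_1) = (4 + 6 + 2 + 8 + 4) / 5 = 24/5 = 4.8
  mean(X_2) = (4 + 7 + 3 + 7 + 3) / 5 = 24/5 = 4.8
  mean(X_3) = (4 + 6 + 8 + 8 + 8) / 5 = 34/5 = 6.8

Step 2 — sample covariance S[i,j] = (1/(n-1)) · Σ_k (x_{k,i} - mean_i) · (x_{k,j} - mean_j), with n-1 = 4.
  S[X_1,X_1] = ((-0.8)·(-0.8) + (1.2)·(1.2) + (-2.8)·(-2.8) + (3.2)·(3.2) + (-0.8)·(-0.8)) / 4 = 20.8/4 = 5.2
  S[X_1,X_2] = ((-0.8)·(-0.8) + (1.2)·(2.2) + (-2.8)·(-1.8) + (3.2)·(2.2) + (-0.8)·(-1.8)) / 4 = 16.8/4 = 4.2
  S[X_1,X_3] = ((-0.8)·(-2.8) + (1.2)·(-0.8) + (-2.8)·(1.2) + (3.2)·(1.2) + (-0.8)·(1.2)) / 4 = 0.8/4 = 0.2
  S[X_2,X_2] = ((-0.8)·(-0.8) + (2.2)·(2.2) + (-1.8)·(-1.8) + (2.2)·(2.2) + (-1.8)·(-1.8)) / 4 = 16.8/4 = 4.2
  S[X_2,X_3] = ((-0.8)·(-2.8) + (2.2)·(-0.8) + (-1.8)·(1.2) + (2.2)·(1.2) + (-1.8)·(1.2)) / 4 = -1.2/4 = -0.3
  S[X_3,X_3] = ((-2.8)·(-2.8) + (-0.8)·(-0.8) + (1.2)·(1.2) + (1.2)·(1.2) + (1.2)·(1.2)) / 4 = 12.8/4 = 3.2

S is symmetric (S[j,i] = S[i,j]). Assembling:

S = [[5.2, 4.2, 0.2],
 [4.2, 4.2, -0.3],
 [0.2, -0.3, 3.2]]


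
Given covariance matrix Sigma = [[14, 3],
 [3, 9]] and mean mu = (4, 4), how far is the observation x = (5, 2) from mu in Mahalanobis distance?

Step 1 — centre the observation: (x - mu) = (1, -2).

Step 2 — invert Sigma. det(Sigma) = 14·9 - (3)² = 117.
  Sigma^{-1} = (1/det) · [[d, -b], [-b, a]] = [[0.0769, -0.0256],
 [-0.0256, 0.1197]].

Step 3 — form the quadratic (x - mu)^T · Sigma^{-1} · (x - mu):
  Sigma^{-1} · (x - mu) = (0.1282, -0.265).
  (x - mu)^T · [Sigma^{-1} · (x - mu)] = (1)·(0.1282) + (-2)·(-0.265) = 0.6581.

Step 4 — take square root: d = √(0.6581) ≈ 0.8112.

d(x, mu) = √(0.6581) ≈ 0.8112


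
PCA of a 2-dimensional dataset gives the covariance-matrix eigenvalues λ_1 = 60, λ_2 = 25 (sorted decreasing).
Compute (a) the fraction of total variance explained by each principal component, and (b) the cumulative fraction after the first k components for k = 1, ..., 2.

Step 1 — total variance = trace(Sigma) = Σ λ_i = 60 + 25 = 85.

Step 2 — fraction explained by component i = λ_i / Σ λ:
  PC1: 60/85 = 0.7059
  PC2: 25/85 = 0.2941

Step 3 — cumulative fraction after k components = (λ_1 + ... + λ_k) / Σ λ:
  k = 1: 60/85 = 0.7059
  k = 2: (60 + 25)/85 = 85/85 = 1

Summary (fraction, with percent):

explained: PC1 0.7059 (70.59%), PC2 0.2941 (29.41%);  cumulative: 0.7059, 1


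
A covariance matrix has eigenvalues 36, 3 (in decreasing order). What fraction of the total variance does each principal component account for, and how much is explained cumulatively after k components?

Step 1 — total variance = trace(Sigma) = Σ λ_i = 36 + 3 = 39.

Step 2 — fraction explained by component i = λ_i / Σ λ:
  PC1: 36/39 = 0.9231
  PC2: 3/39 = 0.0769

Step 3 — cumulative fraction after k components = (λ_1 + ... + λ_k) / Σ λ:
  k = 1: 36/39 = 0.9231
  k = 2: (36 + 3)/39 = 39/39 = 1

Summary (fraction, with percent):

explained: PC1 0.9231 (92.31%), PC2 0.0769 (7.69%);  cumulative: 0.9231, 1


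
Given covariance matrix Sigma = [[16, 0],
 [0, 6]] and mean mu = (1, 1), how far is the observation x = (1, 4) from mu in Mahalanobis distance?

Step 1 — centre the observation: (x - mu) = (0, 3).

Step 2 — invert Sigma. det(Sigma) = 16·6 - (0)² = 96.
  Sigma^{-1} = (1/det) · [[d, -b], [-b, a]] = [[0.0625, 0],
 [0, 0.1667]].

Step 3 — form the quadratic (x - mu)^T · Sigma^{-1} · (x - mu):
  Sigma^{-1} · (x - mu) = (0, 0.5).
  (x - mu)^T · [Sigma^{-1} · (x - mu)] = (0)·(0) + (3)·(0.5) = 1.5.

Step 4 — take square root: d = √(1.5) ≈ 1.2247.

d(x, mu) = √(1.5) ≈ 1.2247


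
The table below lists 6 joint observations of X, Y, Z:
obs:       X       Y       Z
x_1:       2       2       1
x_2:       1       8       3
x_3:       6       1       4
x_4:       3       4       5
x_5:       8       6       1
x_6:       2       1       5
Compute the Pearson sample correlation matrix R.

Step 1 — column means:
  mean(X) = (2 + 1 + 6 + 3 + 8 + 2) / 6 = 22/6 = 3.6667
  mean(Y) = (2 + 8 + 1 + 4 + 6 + 1) / 6 = 22/6 = 3.6667
  mean(Z) = (1 + 3 + 4 + 5 + 1 + 5) / 6 = 19/6 = 3.1667

Step 2 — sample variances and covariances s[i,j] = (1/(n-1)) · Σ_k (x_{k,i} - mean_i) · (x_{k,j} - mean_j), with n-1 = 5:
  s[X,X] = ((-1.6667)·(-1.6667) + (-2.6667)·(-2.6667) + (2.3333)·(2.3333) + (-0.6667)·(-0.6667) + (4.3333)·(4.3333) + (-1.6667)·(-1.6667)) / 5 = 37.3333/5 = 7.4667
  s[X,Y] = ((-1.6667)·(-1.6667) + (-2.6667)·(4.3333) + (2.3333)·(-2.6667) + (-0.6667)·(0.3333) + (4.3333)·(2.3333) + (-1.6667)·(-2.6667)) / 5 = -0.6667/5 = -0.1333
  s[X,Z] = ((-1.6667)·(-2.1667) + (-2.6667)·(-0.1667) + (2.3333)·(0.8333) + (-0.6667)·(1.8333) + (4.3333)·(-2.1667) + (-1.6667)·(1.8333)) / 5 = -7.6667/5 = -1.5333
  s[Y,Y] = ((-1.6667)·(-1.6667) + (4.3333)·(4.3333) + (-2.6667)·(-2.6667) + (0.3333)·(0.3333) + (2.3333)·(2.3333) + (-2.6667)·(-2.6667)) / 5 = 41.3333/5 = 8.2667
  s[Y,Z] = ((-1.6667)·(-2.1667) + (4.3333)·(-0.1667) + (-2.6667)·(0.8333) + (0.3333)·(1.8333) + (2.3333)·(-2.1667) + (-2.6667)·(1.8333)) / 5 = -8.6667/5 = -1.7333
  s[Z,Z] = ((-2.1667)·(-2.1667) + (-0.1667)·(-0.1667) + (0.8333)·(0.8333) + (1.8333)·(1.8333) + (-2.1667)·(-2.1667) + (1.8333)·(1.8333)) / 5 = 16.8333/5 = 3.3667
  Sample standard deviations s_i = √(s[i,i]):
  s(X) = √(7.4667) = 2.7325
  s(Y) = √(8.2667) = 2.8752
  s(Z) = √(3.3667) = 1.8348

Step 3 — r_{ij} = s_{ij} / (s_i · s_j):
  r[X,X] = 1 (diagonal).
  r[X,Y] = -0.1333 / (2.7325 · 2.8752) = -0.1333 / 7.8565 = -0.017
  r[X,Z] = -1.5333 / (2.7325 · 1.8348) = -1.5333 / 5.0138 = -0.3058
  r[Y,Y] = 1 (diagonal).
  r[Y,Z] = -1.7333 / (2.8752 · 1.8348) = -1.7333 / 5.2755 = -0.3286
  r[Z,Z] = 1 (diagonal).

R is symmetric with unit diagonal. Assembling:

R = [[1, -0.017, -0.3058],
 [-0.017, 1, -0.3286],
 [-0.3058, -0.3286, 1]]


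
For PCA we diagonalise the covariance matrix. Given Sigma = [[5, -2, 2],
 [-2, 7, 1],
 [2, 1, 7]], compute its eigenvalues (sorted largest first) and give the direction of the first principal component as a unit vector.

Step 1 — characteristic polynomial p(λ) = det(λI - Sigma) = λ³ - tr·λ² + c_1·λ - det, where tr = trace, c_1 = sum of the principal 2×2 minors, det = det(Sigma):
  tr = 5 + 7 + 7 = 19,
  c_1 = (5·7 - (-2)²) + (5·7 - (2)²) + (7·7 - (1)²) = 31 + 31 + 48 = 110,
  det = 5·(7·7 - (1)²) - (-2)·((-2)·7 - (1)·(2)) + (2)·((-2)·(1) - 7·(2)) = 5·(48) - (-2)·(-16) + (2)·(-16) = 176.
  So p(λ) = λ³ - 19λ² + 110λ - 176.
Step 2 — look for an integer root (rational root theorem: any rational root is an integer divisor of 176). Testing λ = 8:
  p(8) = 512 - 1216 + 880 - 176 = 0  ✓
  Dividing out (λ - 8): p(λ) = (λ - 8)(λ² - 11λ + 22).
Step 3 — remaining eigenvalues from the quadratic λ² - 11λ + 22 = 0:
  Δ = 11² - 4·22 = 121 - 88 = 33,  λ = (11 ± √33)/2 = (11 ± 5.7446)/2 ≈ 8.3723 or 2.6277.
  Sorted: λ_1 = 8.3723,  λ_2 = 8,  λ_3 = 2.6277  (check: sum = 19 = tr ✓).

Step 4 — unit eigenvector for λ_1 ≈ 8.3723: v spans the null space of (Sigma - λ_1 I), whose rows are
  r_1 = (-3.3723, -2, 2),  r_2 = (-2, -1.3723, 1),  r_3 = (2, 1, -1.3723).
  v is orthogonal to every row, so take v ∝ r_1 × r_2 = ((-2)·(1) - (2)·(-1.3723), (2)·(-2) - (-3.3723)·(1), (-3.3723)·(-1.3723) - (-2)·(-2)) ≈ (0.7446, -0.6277, 0.6277).
  Let u = (0.7446, -0.6277, 0.6277).
  ||u|| = √((0.7446)² + (-0.6277)² + (0.6277)²) = √(1.3424) ≈ 1.1586,  v_1 = u/||u|| ≈ (0.6426, -0.5418, 0.5418) (||v_1|| = 1).

λ_1 = 8.3723,  λ_2 = 8,  λ_3 = 2.6277;  v_1 ≈ (0.6426, -0.5418, 0.5418)


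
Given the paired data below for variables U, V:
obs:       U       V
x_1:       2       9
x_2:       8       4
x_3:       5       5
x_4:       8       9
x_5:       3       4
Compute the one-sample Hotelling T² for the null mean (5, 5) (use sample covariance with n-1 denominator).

Step 1 — sample mean vector:
  mean(U) = (2 + 8 + 5 + 8 + 3) / 5 = 26/5 = 5.2
  mean(V) = (9 + 4 + 5 + 9 + 4) / 5 = 31/5 = 6.2
  x̄ = (5.2, 6.2),  deviation x̄ - mu_0 = (5.2, 6.2) - (5, 5) = (0.2, 1.2).

Step 2 — sample covariance matrix, S[i,j] = (1/(n-1)) · Σ_k (x_{k,i} - mean_i) · (x_{k,j} - mean_j), divisor n-1 = 4:
  S[U,U] = ((-3.2)·(-3.2) + (2.8)·(2.8) + (-0.2)·(-0.2) + (2.8)·(2.8) + (-2.2)·(-2.2)) / 4 = 30.8/4 = 7.7
  S[U,V] = ((-3.2)·(2.8) + (2.8)·(-2.2) + (-0.2)·(-1.2) + (2.8)·(2.8) + (-2.2)·(-2.2)) / 4 = -2.2/4 = -0.55
  S[V,V] = ((2.8)·(2.8) + (-2.2)·(-2.2) + (-1.2)·(-1.2) + (2.8)·(2.8) + (-2.2)·(-2.2)) / 4 = 26.8/4 = 6.7
  S = [[7.7, -0.55],
 [-0.55, 6.7]].

Step 3 — invert S. det(S) = 7.7·6.7 - (-0.55)² = 51.2875.
  S^{-1} = (1/det) · [[d, -b], [-b, a]] = [[0.1306, 0.0107],
 [0.0107, 0.1501]].

Step 4 — quadratic form (x̄ - mu_0)^T · S^{-1} · (x̄ - mu_0):
  S^{-1} · (x̄ - mu_0) = (0.039, 0.1823),
  (x̄ - mu_0)^T · [...] = (0.2)·(0.039) + (1.2)·(0.1823) = 0.2266.

Step 5 — scale by n: T² = 5 · 0.2266 = 1.1328.

T² ≈ 1.1328


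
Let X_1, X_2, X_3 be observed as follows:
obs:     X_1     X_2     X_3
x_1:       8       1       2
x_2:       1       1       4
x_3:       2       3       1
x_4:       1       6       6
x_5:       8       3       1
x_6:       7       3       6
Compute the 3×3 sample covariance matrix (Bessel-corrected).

Step 1 — column means:
  mean(X_1) = (8 + 1 + 2 + 1 + 8 + 7) / 6 = 27/6 = 4.5
  mean(X_2) = (1 + 1 + 3 + 6 + 3 + 3) / 6 = 17/6 = 2.8333
  mean(X_3) = (2 + 4 + 1 + 6 + 1 + 6) / 6 = 20/6 = 3.3333

Step 2 — sample covariance S[i,j] = (1/(n-1)) · Σ_k (x_{k,i} - mean_i) · (x_{k,j} - mean_j), with n-1 = 5.
  S[X_1,X_1] = ((3.5)·(3.5) + (-3.5)·(-3.5) + (-2.5)·(-2.5) + (-3.5)·(-3.5) + (3.5)·(3.5) + (2.5)·(2.5)) / 5 = 61.5/5 = 12.3
  S[X_1,X_2] = ((3.5)·(-1.8333) + (-3.5)·(-1.8333) + (-2.5)·(0.1667) + (-3.5)·(3.1667) + (3.5)·(0.1667) + (2.5)·(0.1667)) / 5 = -10.5/5 = -2.1
  S[X_1,X_3] = ((3.5)·(-1.3333) + (-3.5)·(0.6667) + (-2.5)·(-2.3333) + (-3.5)·(2.6667) + (3.5)·(-2.3333) + (2.5)·(2.6667)) / 5 = -12/5 = -2.4
  S[X_2,X_2] = ((-1.8333)·(-1.8333) + (-1.8333)·(-1.8333) + (0.1667)·(0.1667) + (3.1667)·(3.1667) + (0.1667)·(0.1667) + (0.1667)·(0.1667)) / 5 = 16.8333/5 = 3.3667
  S[X_2,X_3] = ((-1.8333)·(-1.3333) + (-1.8333)·(0.6667) + (0.1667)·(-2.3333) + (3.1667)·(2.6667) + (0.1667)·(-2.3333) + (0.1667)·(2.6667)) / 5 = 9.3333/5 = 1.8667
  S[X_3,X_3] = ((-1.3333)·(-1.3333) + (0.6667)·(0.6667) + (-2.3333)·(-2.3333) + (2.6667)·(2.6667) + (-2.3333)·(-2.3333) + (2.6667)·(2.6667)) / 5 = 27.3333/5 = 5.4667

S is symmetric (S[j,i] = S[i,j]). Assembling:

S = [[12.3, -2.1, -2.4],
 [-2.1, 3.3667, 1.8667],
 [-2.4, 1.8667, 5.4667]]


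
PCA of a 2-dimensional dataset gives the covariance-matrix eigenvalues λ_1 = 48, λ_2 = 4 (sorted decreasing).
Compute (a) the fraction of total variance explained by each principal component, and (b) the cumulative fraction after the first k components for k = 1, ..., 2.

Step 1 — total variance = trace(Sigma) = Σ λ_i = 48 + 4 = 52.

Step 2 — fraction explained by component i = λ_i / Σ λ:
  PC1: 48/52 = 0.9231
  PC2: 4/52 = 0.0769

Step 3 — cumulative fraction after k components = (λ_1 + ... + λ_k) / Σ λ:
  k = 1: 48/52 = 0.9231
  k = 2: (48 + 4)/52 = 52/52 = 1

Summary (fraction, with percent):

explained: PC1 0.9231 (92.31%), PC2 0.0769 (7.69%);  cumulative: 0.9231, 1


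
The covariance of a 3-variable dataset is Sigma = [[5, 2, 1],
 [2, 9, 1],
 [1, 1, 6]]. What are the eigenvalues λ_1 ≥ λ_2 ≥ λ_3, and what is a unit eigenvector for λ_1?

Step 1 — characteristic polynomial p(λ) = det(λI - Sigma) = λ³ - tr·λ² + c_1·λ - det, where tr = trace, c_1 = sum of the principal 2×2 minors, det = det(Sigma):
  tr = 5 + 9 + 6 = 20,
  c_1 = (5·9 - (2)²) + (5·6 - (1)²) + (9·6 - (1)²) = 41 + 29 + 53 = 123,
  det = 5·(9·6 - (1)²) - (2)·((2)·6 - (1)·(1)) + (1)·((2)·(1) - 9·(1)) = 5·(53) - (2)·(11) + (1)·(-7) = 236.
  So p(λ) = λ³ - 20λ² + 123λ - 236.
Step 2 — look for an integer root (rational root theorem: any rational root is an integer divisor of 236). Testing λ = 4:
  p(4) = 64 - 320 + 492 - 236 = 0  ✓
  Dividing out (λ - 4): p(λ) = (λ - 4)(λ² - 16λ + 59).
Step 3 — remaining eigenvalues from the quadratic λ² - 16λ + 59 = 0:
  Δ = 16² - 4·59 = 256 - 236 = 20,  λ = (16 ± √20)/2 = (16 ± 4.4721)/2 ≈ 10.2361 or 5.7639.
  Sorted: λ_1 = 10.2361,  λ_2 = 5.7639,  λ_3 = 4  (check: sum = 20 = tr ✓).

Step 4 — unit eigenvector for λ_1 ≈ 10.2361: v spans the null space of (Sigma - λ_1 I), whose rows are
  r_1 = (-5.2361, 2, 1),  r_2 = (2, -1.2361, 1),  r_3 = (1, 1, -4.2361).
  v is orthogonal to every row, so take v ∝ r_1 × r_2 = ((2)·(1) - (1)·(-1.2361), (1)·(2) - (-5.2361)·(1), (-5.2361)·(-1.2361) - (2)·(2)) ≈ (3.2361, 7.2361, 2.4721).
  Let u = (3.2361, 7.2361, 2.4721).
  ||u|| = √((3.2361)² + (7.2361)² + (2.4721)²) = √(68.9443) ≈ 8.3033,  v_1 = u/||u|| ≈ (0.3897, 0.8715, 0.2977) (||v_1|| = 1).

λ_1 = 10.2361,  λ_2 = 5.7639,  λ_3 = 4;  v_1 ≈ (0.3897, 0.8715, 0.2977)


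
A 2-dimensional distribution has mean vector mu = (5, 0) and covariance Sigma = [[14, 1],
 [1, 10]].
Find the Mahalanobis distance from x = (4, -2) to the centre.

Step 1 — centre the observation: (x - mu) = (-1, -2).

Step 2 — invert Sigma. det(Sigma) = 14·10 - (1)² = 139.
  Sigma^{-1} = (1/det) · [[d, -b], [-b, a]] = [[0.0719, -0.0072],
 [-0.0072, 0.1007]].

Step 3 — form the quadratic (x - mu)^T · Sigma^{-1} · (x - mu):
  Sigma^{-1} · (x - mu) = (-0.0576, -0.1942).
  (x - mu)^T · [Sigma^{-1} · (x - mu)] = (-1)·(-0.0576) + (-2)·(-0.1942) = 0.446.

Step 4 — take square root: d = √(0.446) ≈ 0.6679.

d(x, mu) = √(0.446) ≈ 0.6679


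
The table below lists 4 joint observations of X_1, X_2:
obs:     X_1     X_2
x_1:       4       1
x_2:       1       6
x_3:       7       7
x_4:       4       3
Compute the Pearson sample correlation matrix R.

Step 1 — column means:
  mean(X_1) = (4 + 1 + 7 + 4) / 4 = 16/4 = 4
  mean(X_2) = (1 + 6 + 7 + 3) / 4 = 17/4 = 4.25

Step 2 — sample variances and covariances s[i,j] = (1/(n-1)) · Σ_k (x_{k,i} - mean_i) · (x_{k,j} - mean_j), with n-1 = 3:
  s[X_1,X_1] = ((0)·(0) + (-3)·(-3) + (3)·(3) + (0)·(0)) / 3 = 18/3 = 6
  s[X_1,X_2] = ((0)·(-3.25) + (-3)·(1.75) + (3)·(2.75) + (0)·(-1.25)) / 3 = 3/3 = 1
  s[X_2,X_2] = ((-3.25)·(-3.25) + (1.75)·(1.75) + (2.75)·(2.75) + (-1.25)·(-1.25)) / 3 = 22.75/3 = 7.5833
  Sample standard deviations s_i = √(s[i,i]):
  s(X_1) = √(6) = 2.4495
  s(X_2) = √(7.5833) = 2.7538

Step 3 — r_{ij} = s_{ij} / (s_i · s_j):
  r[X_1,X_1] = 1 (diagonal).
  r[X_1,X_2] = 1 / (2.4495 · 2.7538) = 1 / 6.7454 = 0.1482
  r[X_2,X_2] = 1 (diagonal).

R is symmetric with unit diagonal. Assembling:

R = [[1, 0.1482],
 [0.1482, 1]]


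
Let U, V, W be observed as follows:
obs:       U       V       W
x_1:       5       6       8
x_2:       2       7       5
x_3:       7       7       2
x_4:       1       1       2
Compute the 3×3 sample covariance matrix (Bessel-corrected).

Step 1 — column means:
  mean(U) = (5 + 2 + 7 + 1) / 4 = 15/4 = 3.75
  mean(V) = (6 + 7 + 7 + 1) / 4 = 21/4 = 5.25
  mean(W) = (8 + 5 + 2 + 2) / 4 = 17/4 = 4.25

Step 2 — sample covariance S[i,j] = (1/(n-1)) · Σ_k (x_{k,i} - mean_i) · (x_{k,j} - mean_j), with n-1 = 3.
  S[U,U] = ((1.25)·(1.25) + (-1.75)·(-1.75) + (3.25)·(3.25) + (-2.75)·(-2.75)) / 3 = 22.75/3 = 7.5833
  S[U,V] = ((1.25)·(0.75) + (-1.75)·(1.75) + (3.25)·(1.75) + (-2.75)·(-4.25)) / 3 = 15.25/3 = 5.0833
  S[U,W] = ((1.25)·(3.75) + (-1.75)·(0.75) + (3.25)·(-2.25) + (-2.75)·(-2.25)) / 3 = 2.25/3 = 0.75
  S[V,V] = ((0.75)·(0.75) + (1.75)·(1.75) + (1.75)·(1.75) + (-4.25)·(-4.25)) / 3 = 24.75/3 = 8.25
  S[V,W] = ((0.75)·(3.75) + (1.75)·(0.75) + (1.75)·(-2.25) + (-4.25)·(-2.25)) / 3 = 9.75/3 = 3.25
  S[W,W] = ((3.75)·(3.75) + (0.75)·(0.75) + (-2.25)·(-2.25) + (-2.25)·(-2.25)) / 3 = 24.75/3 = 8.25

S is symmetric (S[j,i] = S[i,j]). Assembling:

S = [[7.5833, 5.0833, 0.75],
 [5.0833, 8.25, 3.25],
 [0.75, 3.25, 8.25]]


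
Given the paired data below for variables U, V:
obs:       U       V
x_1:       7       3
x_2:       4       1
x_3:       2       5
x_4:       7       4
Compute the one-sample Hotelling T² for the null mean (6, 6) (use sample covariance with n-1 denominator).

Step 1 — sample mean vector:
  mean(U) = (7 + 4 + 2 + 7) / 4 = 20/4 = 5
  mean(V) = (3 + 1 + 5 + 4) / 4 = 13/4 = 3.25
  x̄ = (5, 3.25),  deviation x̄ - mu_0 = (5, 3.25) - (6, 6) = (-1, -2.75).

Step 2 — sample covariance matrix, S[i,j] = (1/(n-1)) · Σ_k (x_{k,i} - mean_i) · (x_{k,j} - mean_j), divisor n-1 = 3:
  S[U,U] = ((2)·(2) + (-1)·(-1) + (-3)·(-3) + (2)·(2)) / 3 = 18/3 = 6
  S[U,V] = ((2)·(-0.25) + (-1)·(-2.25) + (-3)·(1.75) + (2)·(0.75)) / 3 = -2/3 = -0.6667
  S[V,V] = ((-0.25)·(-0.25) + (-2.25)·(-2.25) + (1.75)·(1.75) + (0.75)·(0.75)) / 3 = 8.75/3 = 2.9167
  S = [[6, -0.6667],
 [-0.6667, 2.9167]].

Step 3 — invert S. det(S) = 6·2.9167 - (-0.6667)² = 17.0556.
  S^{-1} = (1/det) · [[d, -b], [-b, a]] = [[0.171, 0.0391],
 [0.0391, 0.3518]].

Step 4 — quadratic form (x̄ - mu_0)^T · S^{-1} · (x̄ - mu_0):
  S^{-1} · (x̄ - mu_0) = (-0.2785, -1.0065),
  (x̄ - mu_0)^T · [...] = (-1)·(-0.2785) + (-2.75)·(-1.0065) = 3.0464.

Step 5 — scale by n: T² = 4 · 3.0464 = 12.1857.

T² ≈ 12.1857


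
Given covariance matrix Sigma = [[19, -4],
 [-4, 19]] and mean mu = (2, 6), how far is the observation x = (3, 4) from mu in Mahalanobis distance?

Step 1 — centre the observation: (x - mu) = (1, -2).

Step 2 — invert Sigma. det(Sigma) = 19·19 - (-4)² = 345.
  Sigma^{-1} = (1/det) · [[d, -b], [-b, a]] = [[0.0551, 0.0116],
 [0.0116, 0.0551]].

Step 3 — form the quadratic (x - mu)^T · Sigma^{-1} · (x - mu):
  Sigma^{-1} · (x - mu) = (0.0319, -0.0986).
  (x - mu)^T · [Sigma^{-1} · (x - mu)] = (1)·(0.0319) + (-2)·(-0.0986) = 0.229.

Step 4 — take square root: d = √(0.229) ≈ 0.4785.

d(x, mu) = √(0.229) ≈ 0.4785
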